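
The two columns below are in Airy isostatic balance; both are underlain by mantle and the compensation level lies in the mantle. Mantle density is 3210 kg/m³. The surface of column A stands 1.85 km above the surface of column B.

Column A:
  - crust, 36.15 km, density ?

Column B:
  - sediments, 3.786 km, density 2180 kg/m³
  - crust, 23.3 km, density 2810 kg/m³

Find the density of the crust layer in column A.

2680 kg/m³

Take the compensation level at the base of the deeper column (depth z_c below the surface of column A) and equate Σ ρ_i t_i down to z_c; mantle fills any gap and the z_c terms cancel.
Column A: 36.15×ρ + (z_c − 36.15)×3210
Column B: 1.85×0 + 3.786×2180 + 23.3×2810 + (z_c − 1.85 − 27.086)×3210
The z_c×3210 term appears on both sides and cancels. Collect the known terms of each column as K = Σ(ρt)_known − 3210 × (depth of known layers): K_A = 0 − 3210×36.15 = −116041.5; K_B = 73726.48 − 3210×(1.85 + 27.086) = −19158.08.
Balance: K_A + 36.15×ρ = K_B, so ρ = (K_B − K_A)/36.15 = 96883.4/36.15 = 2680 kg/m³.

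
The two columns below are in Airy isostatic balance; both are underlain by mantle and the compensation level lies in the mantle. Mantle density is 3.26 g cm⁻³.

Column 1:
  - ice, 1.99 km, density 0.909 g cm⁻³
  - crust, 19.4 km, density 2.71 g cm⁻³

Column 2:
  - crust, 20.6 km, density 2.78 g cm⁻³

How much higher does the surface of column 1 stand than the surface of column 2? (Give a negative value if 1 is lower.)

For any compensation level in the mantle, the mantle terms cancel and isostasy reduces to e = (Σt_1 − Σt_2) − (Σ(ρt)_1 − Σ(ρt)_2) / ρ_m.
Σt_1 = 21.39 km; Σt_2 = 20.6 km; Σ(ρt)_1 = 54.38291; Σ(ρt)_2 = 57.268 (in km·g cm⁻³).
e = (21.39 − 20.6) − (54.38291 − 57.268) / 3.26 = 1.67 km.

1.67 km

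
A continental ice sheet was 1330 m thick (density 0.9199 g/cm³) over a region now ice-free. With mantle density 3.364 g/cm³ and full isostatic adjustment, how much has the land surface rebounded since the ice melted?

Removing the load lets mantle flow back in; uplift u satisfies ρ_ice t = ρ_m u.
u = t ρ_ice/ρ_m = 1330 m × 0.9199/3.364 = 364 m.

364 m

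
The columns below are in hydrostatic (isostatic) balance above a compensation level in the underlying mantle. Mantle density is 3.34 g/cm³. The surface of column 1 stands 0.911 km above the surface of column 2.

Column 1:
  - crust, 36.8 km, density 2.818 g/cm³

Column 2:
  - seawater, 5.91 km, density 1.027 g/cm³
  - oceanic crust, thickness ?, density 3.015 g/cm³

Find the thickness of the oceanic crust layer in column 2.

Take the compensation level at the base of the deeper column (depth z_c below the surface of column 1) and equate Σ ρ_i t_i down to z_c; mantle fills any gap and the z_c terms cancel.
Column 1: 36.8×2.818 + (z_c − 36.8)×3.34
Column 2: 0.911×0 + 5.91×1.027 + x×3.015 + (z_c − 0.911 − 5.91 − x)×3.34
The z_c×3.34 term appears on both sides and cancels. Collect the known terms of each column as K = Σ(ρt)_known − 3.34 × (depth of known layers): K_1 = 103.7024 − 3.34×36.8 = −19.2096; K_2 = 6.06957 − 3.34×(0.911 + 5.91) = −16.71257.
Balance: K_1 = K_2 − x×(3.34 − 3.015), so x = (K_2 − K_1)/(3.34 − 3.015) = 2.49703/0.325 = 7.68 km.

7.68 km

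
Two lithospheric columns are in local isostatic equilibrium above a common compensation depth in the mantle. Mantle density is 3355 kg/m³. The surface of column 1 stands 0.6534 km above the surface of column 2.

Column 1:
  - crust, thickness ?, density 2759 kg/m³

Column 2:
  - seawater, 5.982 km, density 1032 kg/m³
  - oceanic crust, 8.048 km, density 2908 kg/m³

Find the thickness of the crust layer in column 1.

Take the compensation level at the base of the deeper column (depth z_c below the surface of column 1) and equate Σ ρ_i t_i down to z_c; mantle fills any gap and the z_c terms cancel.
Column 1: x×2759 + (z_c − 0 − x)×3355
Column 2: 0.6534×0 + 5.982×1032 + 8.048×2908 + (z_c − 0.6534 − 14.03)×3355
The z_c×3355 term appears on both sides and cancels. Collect the known terms of each column as K = Σ(ρt)_known − 3355 × (depth of known layers): K_1 = 0 − 3355×0 = 0; K_2 = 29577.008 − 3355×(0.6534 + 14.03) = −19685.799.
Balance: K_1 − x×(3355 − 2759) = K_2, so x = (K_1 − K_2)/(3355 − 2759) = 19685.8/596 = 33 km.

33 km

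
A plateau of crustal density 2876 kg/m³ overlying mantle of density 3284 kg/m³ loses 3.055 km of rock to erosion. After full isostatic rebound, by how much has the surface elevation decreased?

Rebound u = e ρ_c/ρ_m = 3.055 km × 2876/3284 = 2.675 km.
Net surface drop = e − u = 3.055 km − 2.675 km = e (ρ_m − ρ_c)/ρ_m = 0.38 km.

0.38 km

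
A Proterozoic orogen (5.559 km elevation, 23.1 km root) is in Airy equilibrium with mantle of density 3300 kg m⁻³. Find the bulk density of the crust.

ρ_c h = (ρ_m − ρ_c) r → ρ_c (h + r) = ρ_m r → ρ_c = ρ_m r / (h + r).
ρ_c = 3300 × 23.1 km / (5.559 km + 23.1 km) = 2660 kg m⁻³.

2660 kg m⁻³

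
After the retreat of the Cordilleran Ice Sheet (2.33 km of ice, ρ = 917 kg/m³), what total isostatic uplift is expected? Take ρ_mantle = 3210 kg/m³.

Removing the load lets mantle flow back in; uplift u satisfies ρ_ice t = ρ_m u.
u = t ρ_ice/ρ_m = 2.33 km × 917/3210 = 0.666 km.

0.666 km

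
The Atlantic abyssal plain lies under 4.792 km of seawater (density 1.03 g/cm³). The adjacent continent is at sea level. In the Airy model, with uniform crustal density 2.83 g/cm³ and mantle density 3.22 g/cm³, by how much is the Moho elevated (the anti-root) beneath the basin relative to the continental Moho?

In Airy isostatic equilibrium: replacing crust with seawater at the top is compensated by replacing crust with mantle at the base: d (ρ_c − ρ_w) = a (ρ_m − ρ_c).
a = d (ρ_c − ρ_w)/(ρ_m − ρ_c) = 4.792 km × 1.8/0.39 = 22.1 km.

22.1 km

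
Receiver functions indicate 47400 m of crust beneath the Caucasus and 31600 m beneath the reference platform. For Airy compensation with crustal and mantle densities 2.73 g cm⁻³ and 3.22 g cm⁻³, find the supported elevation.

Excess crust Δ = 47400 m − 31600 m = 15800 m, split between elevation h and root r with h + r = Δ.
Airy balance ρ_c h = (ρ_m − ρ_c) r gives r = h ρ_c/(ρ_m − ρ_c), so h (1 + ρ_c/(ρ_m − ρ_c)) = Δ, i.e. h = Δ (ρ_m − ρ_c)/ρ_m.
h = 15800 m × 0.49/3.22 = 2400 m.

2400 m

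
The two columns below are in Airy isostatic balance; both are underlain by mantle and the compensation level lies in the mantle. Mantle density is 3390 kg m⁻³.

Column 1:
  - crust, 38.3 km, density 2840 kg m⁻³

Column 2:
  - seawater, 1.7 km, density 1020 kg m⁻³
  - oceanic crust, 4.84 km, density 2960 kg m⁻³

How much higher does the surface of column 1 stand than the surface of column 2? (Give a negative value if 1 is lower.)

4.41 km

For any compensation level in the mantle, the mantle terms cancel and isostasy reduces to e = (Σt_1 − Σt_2) − (Σ(ρt)_1 − Σ(ρt)_2) / ρ_m.
Σt_1 = 38.3 km; Σt_2 = 6.54 km; Σ(ρt)_1 = 108772; Σ(ρt)_2 = 16060.4 (in km·kg m⁻³).
e = (38.3 − 6.54) − (108772 − 16060.4) / 3390 = 4.41 km.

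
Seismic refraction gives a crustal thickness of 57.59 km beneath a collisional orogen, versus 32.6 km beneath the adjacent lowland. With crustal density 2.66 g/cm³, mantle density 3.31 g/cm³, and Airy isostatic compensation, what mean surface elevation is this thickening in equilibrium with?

4.91 km

Excess crust Δ = 57.59 km − 32.6 km = 24.99 km, split between elevation h and root r with h + r = Δ.
Airy balance ρ_c h = (ρ_m − ρ_c) r gives r = h ρ_c/(ρ_m − ρ_c), so h (1 + ρ_c/(ρ_m − ρ_c)) = Δ, i.e. h = Δ (ρ_m − ρ_c)/ρ_m.
h = 24.99 km × 0.65/3.31 = 4.91 km.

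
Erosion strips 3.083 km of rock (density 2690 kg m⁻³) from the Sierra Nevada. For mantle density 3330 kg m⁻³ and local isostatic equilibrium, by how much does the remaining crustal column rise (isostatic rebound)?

Unloading: uplift u = e ρ_c/ρ_m = 3.083 km × 2690/3330 = 2.49 km.

2.49 km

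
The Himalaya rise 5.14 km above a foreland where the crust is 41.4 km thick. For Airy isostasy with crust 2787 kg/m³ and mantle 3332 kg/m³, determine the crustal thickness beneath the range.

72.8 km

Root depth r = h ρ_c / (ρ_m − ρ_c) = 5.14 km × 2787 / 545 = 26.28 km.
Total thickness = T + h + r = 41.4 km + 5.14 km + 26.28 km = 72.8 km.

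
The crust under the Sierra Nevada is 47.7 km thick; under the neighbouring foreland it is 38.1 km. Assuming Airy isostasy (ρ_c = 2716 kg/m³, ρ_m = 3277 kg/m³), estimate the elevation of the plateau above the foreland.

1.64 km

Excess crust Δ = 47.7 km − 38.1 km = 9.6 km, split between elevation h and root r with h + r = Δ.
Airy balance ρ_c h = (ρ_m − ρ_c) r gives r = h ρ_c/(ρ_m − ρ_c), so h (1 + ρ_c/(ρ_m − ρ_c)) = Δ, i.e. h = Δ (ρ_m − ρ_c)/ρ_m.
h = 9.6 km × 561/3277 = 1.64 km.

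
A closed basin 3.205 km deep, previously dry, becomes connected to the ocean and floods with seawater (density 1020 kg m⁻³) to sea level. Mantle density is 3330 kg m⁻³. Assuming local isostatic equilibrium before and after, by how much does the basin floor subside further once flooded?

1.42 km

After flooding the water column is d + s deep. Its weight must equal the weight of mantle displaced by the extra subsidence s: (d + s) ρ_w = s ρ_m.
s = d ρ_w / (ρ_m − ρ_w) = 3.205 km × 1020/(3330 − 1020) = 1.42 km.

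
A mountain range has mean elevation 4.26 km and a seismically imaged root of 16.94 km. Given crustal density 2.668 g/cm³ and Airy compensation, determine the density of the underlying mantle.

3.34 g/cm³

Airy balance: ρ_c h = (ρ_m − ρ_c) r → ρ_m = ρ_c (1 + h/r).
ρ_m = 2.668 × (1 + 4.26 km/16.94 km) = 3.34 g/cm³.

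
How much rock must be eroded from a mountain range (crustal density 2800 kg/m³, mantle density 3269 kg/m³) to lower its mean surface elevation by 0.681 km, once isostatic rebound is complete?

Net drop Δ = e − u = e − e ρ_c/ρ_m = e (ρ_m − ρ_c)/ρ_m.
e = Δ ρ_m/(ρ_m − ρ_c) = 0.681 km × 3269/469 = 4.75 km.

4.75 km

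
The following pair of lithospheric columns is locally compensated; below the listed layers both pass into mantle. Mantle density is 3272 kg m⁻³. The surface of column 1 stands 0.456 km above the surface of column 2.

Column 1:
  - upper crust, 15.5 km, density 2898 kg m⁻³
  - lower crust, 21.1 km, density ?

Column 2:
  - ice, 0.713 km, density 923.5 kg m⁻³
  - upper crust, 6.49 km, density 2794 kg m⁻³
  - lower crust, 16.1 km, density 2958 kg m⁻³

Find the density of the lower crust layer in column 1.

Take the compensation level at the base of the deeper column (depth z_c below the surface of column 1) and equate Σ ρ_i t_i down to z_c; mantle fills any gap and the z_c terms cancel.
Column 1: 15.5×2898 + 21.1×ρ + (z_c − 36.6)×3272
Column 2: 0.456×0 + 0.713×923.5 + 6.49×2794 + 16.1×2958 + (z_c − 0.456 − 23.303)×3272
The z_c×3272 term appears on both sides and cancels. Collect the known terms of each column as K = Σ(ρt)_known − 3272 × (depth of known layers): K_1 = 44919 − 3272×36.6 = −74836.2; K_2 = 66415.3155 − 3272×(0.456 + 23.303) = −11324.1325.
Balance: K_1 + 21.1×ρ = K_2, so ρ = (K_2 − K_1)/21.1 = 63512.1/21.1 = 3010 kg m⁻³.

3010 kg m⁻³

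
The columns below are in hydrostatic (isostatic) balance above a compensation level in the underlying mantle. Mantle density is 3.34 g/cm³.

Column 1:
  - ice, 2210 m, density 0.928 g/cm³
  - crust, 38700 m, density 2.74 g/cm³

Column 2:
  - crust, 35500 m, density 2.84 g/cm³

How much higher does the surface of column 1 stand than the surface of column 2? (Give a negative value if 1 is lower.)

3230 m

For any compensation level in the mantle, the mantle terms cancel and isostasy reduces to e = (Σt_1 − Σt_2) − (Σ(ρt)_1 − Σ(ρt)_2) / ρ_m.
Σt_1 = 40910 m; Σt_2 = 35500 m; Σ(ρt)_1 = 108088.88; Σ(ρt)_2 = 100820 (in m·g/cm³).
e = (40910 − 35500) − (108088.88 − 100820) / 3.34 = 3230 m.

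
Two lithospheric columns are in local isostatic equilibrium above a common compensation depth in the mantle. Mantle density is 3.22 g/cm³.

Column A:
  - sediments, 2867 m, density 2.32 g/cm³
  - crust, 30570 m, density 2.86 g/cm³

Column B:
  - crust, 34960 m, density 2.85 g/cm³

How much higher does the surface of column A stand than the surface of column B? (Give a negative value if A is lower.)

For any compensation level in the mantle, the mantle terms cancel and isostasy reduces to e = (Σt_A − Σt_B) − (Σ(ρt)_A − Σ(ρt)_B) / ρ_m.
Σt_A = 33437 m; Σt_B = 34960 m; Σ(ρt)_A = 94081.64; Σ(ρt)_B = 99636 (in m·g/cm³).
e = (33437 − 34960) − (94081.64 − 99636) / 3.22 = 202 m.

202 m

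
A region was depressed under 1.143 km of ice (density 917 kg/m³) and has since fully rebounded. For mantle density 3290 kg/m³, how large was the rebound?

0.319 km

Removing the load lets mantle flow back in; uplift u satisfies ρ_ice t = ρ_m u.
u = t ρ_ice/ρ_m = 1.143 km × 917/3290 = 0.319 km.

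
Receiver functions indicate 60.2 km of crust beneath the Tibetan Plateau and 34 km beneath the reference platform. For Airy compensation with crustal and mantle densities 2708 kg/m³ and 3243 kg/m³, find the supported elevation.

Excess crust Δ = 60.2 km − 34 km = 26.2 km, split between elevation h and root r with h + r = Δ.
Airy balance ρ_c h = (ρ_m − ρ_c) r gives r = h ρ_c/(ρ_m − ρ_c), so h (1 + ρ_c/(ρ_m − ρ_c)) = Δ, i.e. h = Δ (ρ_m − ρ_c)/ρ_m.
h = 26.2 km × 535/3243 = 4.32 km.

4.32 km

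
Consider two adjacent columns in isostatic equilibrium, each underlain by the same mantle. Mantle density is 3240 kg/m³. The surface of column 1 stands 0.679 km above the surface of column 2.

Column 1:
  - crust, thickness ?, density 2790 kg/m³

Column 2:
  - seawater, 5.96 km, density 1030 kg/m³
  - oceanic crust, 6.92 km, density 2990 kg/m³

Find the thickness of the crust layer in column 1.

Take the compensation level at the base of the deeper column (depth z_c below the surface of column 1) and equate Σ ρ_i t_i down to z_c; mantle fills any gap and the z_c terms cancel.
Column 1: x×2790 + (z_c − 0 − x)×3240
Column 2: 0.679×0 + 5.96×1030 + 6.92×2990 + (z_c − 0.679 − 12.88)×3240
The z_c×3240 term appears on both sides and cancels. Collect the known terms of each column as K = Σ(ρt)_known − 3240 × (depth of known layers): K_1 = 0 − 3240×0 = 0; K_2 = 26829.6 − 3240×(0.679 + 12.88) = −17101.56.
Balance: K_1 − x×(3240 − 2790) = K_2, so x = (K_1 − K_2)/(3240 − 2790) = 17101.6/450 = 38 km.

38 km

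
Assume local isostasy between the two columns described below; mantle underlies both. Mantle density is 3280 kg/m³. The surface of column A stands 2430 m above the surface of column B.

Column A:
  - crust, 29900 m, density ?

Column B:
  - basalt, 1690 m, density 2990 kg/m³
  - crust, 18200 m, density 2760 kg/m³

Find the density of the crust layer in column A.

2680 kg/m³

Take the compensation level at the base of the deeper column (depth z_c below the surface of column A) and equate Σ ρ_i t_i down to z_c; mantle fills any gap and the z_c terms cancel.
Column A: 29900×ρ + (z_c − 29900)×3280
Column B: 2430×0 + 1690×2990 + 18200×2760 + (z_c − 2430 − 19890)×3280
The z_c×3280 term appears on both sides and cancels. Collect the known terms of each column as K = Σ(ρt)_known − 3280 × (depth of known layers): K_A = 0 − 3280×29900 = −98072000; K_B = 55285100 − 3280×(2430 + 19890) = −17924500.
Balance: K_A + 29900×ρ = K_B, so ρ = (K_B − K_A)/29900 = 80147500/29900 = 2680 kg/m³.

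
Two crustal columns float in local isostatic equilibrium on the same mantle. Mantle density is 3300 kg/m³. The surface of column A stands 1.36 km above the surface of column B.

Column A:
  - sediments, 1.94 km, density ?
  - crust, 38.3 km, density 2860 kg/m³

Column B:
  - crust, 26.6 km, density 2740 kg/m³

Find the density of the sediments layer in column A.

Take the compensation level at the base of the deeper column (depth z_c below the surface of column A) and equate Σ ρ_i t_i down to z_c; mantle fills any gap and the z_c terms cancel.
Column A: 1.94×ρ + 38.3×2860 + (z_c − 40.24)×3300
Column B: 1.36×0 + 26.6×2740 + (z_c − 1.36 − 26.6)×3300
The z_c×3300 term appears on both sides and cancels. Collect the known terms of each column as K = Σ(ρt)_known − 3300 × (depth of known layers): K_A = 109538 − 3300×40.24 = −23254; K_B = 72884 − 3300×(1.36 + 26.6) = −19384.
Balance: K_A + 1.94×ρ = K_B, so ρ = (K_B − K_A)/1.94 = 3870/1.94 = 1990 kg/m³.

1990 kg/m³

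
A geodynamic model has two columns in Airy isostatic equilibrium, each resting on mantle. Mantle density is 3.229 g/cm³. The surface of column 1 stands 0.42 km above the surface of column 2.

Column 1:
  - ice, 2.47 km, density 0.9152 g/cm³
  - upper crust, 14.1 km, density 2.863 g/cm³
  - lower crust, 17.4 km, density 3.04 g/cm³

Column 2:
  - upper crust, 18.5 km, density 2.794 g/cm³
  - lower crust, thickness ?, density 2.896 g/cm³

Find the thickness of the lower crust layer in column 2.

Take the compensation level at the base of the deeper column (depth z_c below the surface of column 1) and equate Σ ρ_i t_i down to z_c; mantle fills any gap and the z_c terms cancel.
Column 1: 2.47×0.9152 + 14.1×2.863 + 17.4×3.04 + (z_c − 33.97)×3.229
Column 2: 0.42×0 + 18.5×2.794 + x×2.896 + (z_c − 0.42 − 18.5 − x)×3.229
The z_c×3.229 term appears on both sides and cancels. Collect the known terms of each column as K = Σ(ρt)_known − 3.229 × (depth of known layers): K_1 = 95.524844 − 3.229×33.97 = −14.164286; K_2 = 51.689 − 3.229×(0.42 + 18.5) = −9.40368.
Balance: K_1 = K_2 − x×(3.229 − 2.896), so x = (K_2 − K_1)/(3.229 − 2.896) = 4.76061/0.333 = 14.3 km.

14.3 km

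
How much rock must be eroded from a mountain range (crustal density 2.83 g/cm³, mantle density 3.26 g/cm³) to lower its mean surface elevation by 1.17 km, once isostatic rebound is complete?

8.87 km

Net drop Δ = e − u = e − e ρ_c/ρ_m = e (ρ_m − ρ_c)/ρ_m.
e = Δ ρ_m/(ρ_m − ρ_c) = 1.17 km × 3.26/0.43 = 8.87 km.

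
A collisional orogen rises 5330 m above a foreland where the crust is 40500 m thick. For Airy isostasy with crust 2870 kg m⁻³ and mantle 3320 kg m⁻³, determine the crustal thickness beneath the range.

79800 m

Root depth r = h ρ_c / (ρ_m − ρ_c) = 5330 m × 2870 / 450 = 33990 m.
Total thickness = T + h + r = 40500 m + 5330 m + 33990 m = 79800 m.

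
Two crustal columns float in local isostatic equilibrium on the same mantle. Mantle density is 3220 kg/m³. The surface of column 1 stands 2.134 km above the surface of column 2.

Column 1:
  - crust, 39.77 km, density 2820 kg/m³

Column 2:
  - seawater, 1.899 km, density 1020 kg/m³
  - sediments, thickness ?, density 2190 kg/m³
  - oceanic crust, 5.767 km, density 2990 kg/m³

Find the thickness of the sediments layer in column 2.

Take the compensation level at the base of the deeper column (depth z_c below the surface of column 1) and equate Σ ρ_i t_i down to z_c; mantle fills any gap and the z_c terms cancel.
Column 1: 39.77×2820 + (z_c − 39.77)×3220
Column 2: 2.134×0 + 1.899×1020 + x×2190 + 5.767×2990 + (z_c − 2.134 − 7.666 − x)×3220
The z_c×3220 term appears on both sides and cancels. Collect the known terms of each column as K = Σ(ρt)_known − 3220 × (depth of known layers): K_1 = 112151.4 − 3220×39.77 = −15908; K_2 = 19180.31 − 3220×(2.134 + 7.666) = −12375.69.
Balance: K_1 = K_2 − x×(3220 − 2190), so x = (K_2 − K_1)/(3220 − 2190) = 3532.31/1030 = 3.43 km.

3.43 km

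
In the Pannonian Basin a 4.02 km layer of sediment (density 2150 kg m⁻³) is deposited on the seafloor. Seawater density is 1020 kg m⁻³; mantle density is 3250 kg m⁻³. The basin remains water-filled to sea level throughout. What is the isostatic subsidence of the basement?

Submarine loading: the sediment displaces seawater, and the subsidence is in turn flooded, so s (ρ_m − ρ_w) = t (ρ_sed − ρ_w).
s = 4.02 km × (2150 − 1020) / (3250 − 1020) = 2.04 km.

2.04 km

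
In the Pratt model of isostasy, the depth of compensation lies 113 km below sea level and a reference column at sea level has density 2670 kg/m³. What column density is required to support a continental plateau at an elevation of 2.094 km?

2620 kg/m³

Pratt balance: ρ_ref D = ρ (D + h).
ρ = ρ_ref D/(D + h) = 2670 × 113 km/(113 km + 2.094 km) = 2620 kg/m³.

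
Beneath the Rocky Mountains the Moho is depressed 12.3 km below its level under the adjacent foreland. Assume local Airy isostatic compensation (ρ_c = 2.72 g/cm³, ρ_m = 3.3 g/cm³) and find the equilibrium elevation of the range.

2.62 km

Equating mass per unit area of the two columns: ρ_c h = (ρ_m − ρ_c) r.
h = r (ρ_m − ρ_c) / ρ_c = 12.3 km × (3.3 − 2.72) / 2.72 = 2.62 km.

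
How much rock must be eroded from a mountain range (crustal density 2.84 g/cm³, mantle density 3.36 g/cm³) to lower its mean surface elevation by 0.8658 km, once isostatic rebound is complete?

5.59 km

Net drop Δ = e − u = e − e ρ_c/ρ_m = e (ρ_m − ρ_c)/ρ_m.
e = Δ ρ_m/(ρ_m − ρ_c) = 0.8658 km × 3.36/0.52 = 5.59 km.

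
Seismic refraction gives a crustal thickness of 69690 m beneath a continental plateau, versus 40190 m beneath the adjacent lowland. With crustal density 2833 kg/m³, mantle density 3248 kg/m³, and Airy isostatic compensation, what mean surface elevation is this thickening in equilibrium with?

3770 m

Excess crust Δ = 69690 m − 40190 m = 29500 m, split between elevation h and root r with h + r = Δ.
Airy balance ρ_c h = (ρ_m − ρ_c) r gives r = h ρ_c/(ρ_m − ρ_c), so h (1 + ρ_c/(ρ_m − ρ_c)) = Δ, i.e. h = Δ (ρ_m − ρ_c)/ρ_m.
h = 29500 m × 415/3248 = 3770 m.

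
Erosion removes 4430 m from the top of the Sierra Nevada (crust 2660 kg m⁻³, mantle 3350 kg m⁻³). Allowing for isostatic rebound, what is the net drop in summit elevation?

912 m

Rebound u = e ρ_c/ρ_m = 4430 m × 2660/3350 = 3518 m.
Net surface drop = e − u = 4430 m − 3518 m = e (ρ_m − ρ_c)/ρ_m = 912 m.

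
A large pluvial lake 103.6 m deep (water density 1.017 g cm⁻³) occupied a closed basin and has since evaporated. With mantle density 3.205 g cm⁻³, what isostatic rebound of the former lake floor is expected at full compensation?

u = d ρ_w/ρ_m = 103.6 m × 1.017/3.205 = 32.9 m.

32.9 m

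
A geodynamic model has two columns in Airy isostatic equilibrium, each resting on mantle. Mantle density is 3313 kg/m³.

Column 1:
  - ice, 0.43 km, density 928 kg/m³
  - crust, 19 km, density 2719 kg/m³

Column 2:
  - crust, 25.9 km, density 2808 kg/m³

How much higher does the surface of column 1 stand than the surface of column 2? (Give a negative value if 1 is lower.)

For any compensation level in the mantle, the mantle terms cancel and isostasy reduces to e = (Σt_1 − Σt_2) − (Σ(ρt)_1 − Σ(ρt)_2) / ρ_m.
Σt_1 = 19.43 km; Σt_2 = 25.9 km; Σ(ρt)_1 = 52060.04; Σ(ρt)_2 = 72727.2 (in km·kg/m³).
e = (19.43 − 25.9) − (52060.04 − 72727.2) / 3313 = −0.232 km.

−0.232 km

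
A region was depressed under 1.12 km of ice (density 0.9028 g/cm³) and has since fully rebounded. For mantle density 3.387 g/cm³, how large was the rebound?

0.299 km

Removing the load lets mantle flow back in; uplift u satisfies ρ_ice t = ρ_m u.
u = t ρ_ice/ρ_m = 1.12 km × 0.9028/3.387 = 0.299 km.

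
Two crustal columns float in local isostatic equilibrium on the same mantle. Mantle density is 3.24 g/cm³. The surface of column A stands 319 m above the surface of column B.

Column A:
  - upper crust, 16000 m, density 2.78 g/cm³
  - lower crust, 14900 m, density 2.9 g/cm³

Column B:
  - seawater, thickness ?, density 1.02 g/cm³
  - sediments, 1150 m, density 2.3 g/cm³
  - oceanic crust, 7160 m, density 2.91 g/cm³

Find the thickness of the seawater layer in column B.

3580 m

Take the compensation level at the base of the deeper column (depth z_c below the surface of column A) and equate Σ ρ_i t_i down to z_c; mantle fills any gap and the z_c terms cancel.
Column A: 16000×2.78 + 14900×2.9 + (z_c − 30900)×3.24
Column B: 319×0 + x×1.02 + 1150×2.3 + 7160×2.91 + (z_c − 319 − 8310 − x)×3.24
The z_c×3.24 term appears on both sides and cancels. Collect the known terms of each column as K = Σ(ρt)_known − 3.24 × (depth of known layers): K_A = 87690 − 3.24×30900 = −12426; K_B = 23480.6 − 3.24×(319 + 8310) = −4477.36.
Balance: K_A = K_B − x×(3.24 − 1.02), so x = (K_B − K_A)/(3.24 − 1.02) = 7948.64/2.22 = 3580 m.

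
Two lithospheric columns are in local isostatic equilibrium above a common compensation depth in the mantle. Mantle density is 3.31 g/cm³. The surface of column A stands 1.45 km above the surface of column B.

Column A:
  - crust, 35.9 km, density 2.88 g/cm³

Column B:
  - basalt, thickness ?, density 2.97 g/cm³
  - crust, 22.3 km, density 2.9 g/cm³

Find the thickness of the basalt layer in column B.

4.4 km

Take the compensation level at the base of the deeper column (depth z_c below the surface of column A) and equate Σ ρ_i t_i down to z_c; mantle fills any gap and the z_c terms cancel.
Column A: 35.9×2.88 + (z_c − 35.9)×3.31
Column B: 1.45×0 + x×2.97 + 22.3×2.9 + (z_c − 1.45 − 22.3 − x)×3.31
The z_c×3.31 term appears on both sides and cancels. Collect the known terms of each column as K = Σ(ρt)_known − 3.31 × (depth of known layers): K_A = 103.392 − 3.31×35.9 = −15.437; K_B = 64.67 − 3.31×(1.45 + 22.3) = −13.9425.
Balance: K_A = K_B − x×(3.31 − 2.97), so x = (K_B − K_A)/(3.31 − 2.97) = 1.4945/0.34 = 4.4 km.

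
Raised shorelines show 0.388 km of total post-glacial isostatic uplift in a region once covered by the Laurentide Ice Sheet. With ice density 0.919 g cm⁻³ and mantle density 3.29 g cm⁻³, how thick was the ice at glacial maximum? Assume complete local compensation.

u = t ρ_ice/ρ_m → t = u ρ_m/ρ_ice = 0.388 km × 3.29/0.919 = 1.39 km.

1.39 km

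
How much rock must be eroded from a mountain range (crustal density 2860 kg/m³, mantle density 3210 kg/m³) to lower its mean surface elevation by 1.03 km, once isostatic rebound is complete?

Net drop Δ = e − u = e − e ρ_c/ρ_m = e (ρ_m − ρ_c)/ρ_m.
e = Δ ρ_m/(ρ_m − ρ_c) = 1.03 km × 3210/350 = 9.45 km.

9.45 km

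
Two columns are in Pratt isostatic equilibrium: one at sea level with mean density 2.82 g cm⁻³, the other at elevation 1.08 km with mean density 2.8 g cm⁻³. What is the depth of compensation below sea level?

ρ_ref D = ρ (D + h) → D (ρ_ref − ρ) = ρ h.
D = ρ h/(ρ_ref − ρ) = 2.8 × 1.08 km/(2.82 − 2.8) = 151 km.

151 km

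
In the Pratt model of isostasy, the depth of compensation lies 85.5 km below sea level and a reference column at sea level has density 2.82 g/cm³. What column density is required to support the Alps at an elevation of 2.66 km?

Pratt balance: ρ_ref D = ρ (D + h).
ρ = ρ_ref D/(D + h) = 2.82 × 85.5 km/(85.5 km + 2.66 km) = 2.73 g/cm³.

2.73 g/cm³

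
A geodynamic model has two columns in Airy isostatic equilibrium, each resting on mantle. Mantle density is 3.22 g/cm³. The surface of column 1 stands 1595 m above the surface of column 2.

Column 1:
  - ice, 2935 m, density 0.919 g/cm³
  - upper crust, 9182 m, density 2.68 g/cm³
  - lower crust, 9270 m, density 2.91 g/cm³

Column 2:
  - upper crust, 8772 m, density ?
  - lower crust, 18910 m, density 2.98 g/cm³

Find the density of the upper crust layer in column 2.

2.66 g/cm³

Take the compensation level at the base of the deeper column (depth z_c below the surface of column 1) and equate Σ ρ_i t_i down to z_c; mantle fills any gap and the z_c terms cancel.
Column 1: 2935×0.919 + 9182×2.68 + 9270×2.91 + (z_c − 21387)×3.22
Column 2: 1595×0 + 8772×ρ + 18910×2.98 + (z_c − 1595 − 27682)×3.22
The z_c×3.22 term appears on both sides and cancels. Collect the known terms of each column as K = Σ(ρt)_known − 3.22 × (depth of known layers): K_1 = 54280.725 − 3.22×21387 = −14585.415; K_2 = 56351.8 − 3.22×(1595 + 27682) = −37920.14.
Balance: K_1 = K_2 + 8772×ρ, so ρ = (K_1 − K_2)/8772 = 23334.7/8772 = 2.66 g/cm³.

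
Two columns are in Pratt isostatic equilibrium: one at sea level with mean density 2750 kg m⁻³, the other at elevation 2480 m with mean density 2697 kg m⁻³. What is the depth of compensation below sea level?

ρ_ref D = ρ (D + h) → D (ρ_ref − ρ) = ρ h.
D = ρ h/(ρ_ref − ρ) = 2697 × 2480 m/(2750 − 2697) = 126000 m.

126000 m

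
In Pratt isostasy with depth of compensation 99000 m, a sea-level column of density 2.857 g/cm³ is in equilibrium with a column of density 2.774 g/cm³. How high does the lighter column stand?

2960 m

ρ_ref D = ρ (D + h) → h = D (ρ_ref − ρ)/ρ.
h = 99000 m × (2.857 − 2.774)/2.774 = 2960 m.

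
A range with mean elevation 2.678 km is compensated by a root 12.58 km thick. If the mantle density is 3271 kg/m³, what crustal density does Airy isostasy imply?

ρ_c h = (ρ_m − ρ_c) r → ρ_c (h + r) = ρ_m r → ρ_c = ρ_m r / (h + r).
ρ_c = 3271 × 12.58 km / (2.678 km + 12.58 km) = 2700 kg/m³.

2700 kg/m³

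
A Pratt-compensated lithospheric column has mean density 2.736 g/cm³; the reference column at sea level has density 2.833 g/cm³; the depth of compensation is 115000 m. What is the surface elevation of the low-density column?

4080 m

ρ_ref D = ρ (D + h) → h = D (ρ_ref − ρ)/ρ.
h = 115000 m × (2.833 − 2.736)/2.736 = 4080 m.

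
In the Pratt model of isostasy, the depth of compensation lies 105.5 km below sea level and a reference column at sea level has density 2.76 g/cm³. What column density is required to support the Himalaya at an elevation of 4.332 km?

2.65 g/cm³

Pratt balance: ρ_ref D = ρ (D + h).
ρ = ρ_ref D/(D + h) = 2.76 × 105.5 km/(105.5 km + 4.332 km) = 2.65 g/cm³.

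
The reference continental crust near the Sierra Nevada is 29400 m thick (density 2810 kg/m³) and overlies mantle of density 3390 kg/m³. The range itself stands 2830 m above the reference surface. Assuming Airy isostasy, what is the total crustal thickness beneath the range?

Root depth r = h ρ_c / (ρ_m − ρ_c) = 2830 m × 2810 / 580 = 13710 m.
Total thickness = T + h + r = 29400 m + 2830 m + 13710 m = 45900 m.

45900 m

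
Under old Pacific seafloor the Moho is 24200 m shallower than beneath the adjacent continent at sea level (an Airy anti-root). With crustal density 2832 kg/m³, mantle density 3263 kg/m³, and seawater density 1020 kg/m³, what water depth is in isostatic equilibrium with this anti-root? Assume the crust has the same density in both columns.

5760 m

Replacing a thickness d of crust by seawater at the top must be balanced by replacing crust with mantle at the base: d (ρ_c − ρ_w) = a (ρ_m − ρ_c).
d = a (ρ_m − ρ_c)/(ρ_c − ρ_w) = 24200 m × 431/1812 = 5760 m.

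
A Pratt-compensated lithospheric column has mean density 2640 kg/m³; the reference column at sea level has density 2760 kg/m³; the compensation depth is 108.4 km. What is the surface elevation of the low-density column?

ρ_ref D = ρ (D + h) → h = D (ρ_ref − ρ)/ρ.
h = 108.4 km × (2760 − 2640)/2640 = 4.93 km.

4.93 km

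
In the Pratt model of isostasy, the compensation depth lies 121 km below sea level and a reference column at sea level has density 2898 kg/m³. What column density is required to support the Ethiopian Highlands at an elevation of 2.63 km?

2840 kg/m³

Pratt balance: ρ_ref D = ρ (D + h).
ρ = ρ_ref D/(D + h) = 2898 × 121 km/(121 km + 2.63 km) = 2840 kg/m³.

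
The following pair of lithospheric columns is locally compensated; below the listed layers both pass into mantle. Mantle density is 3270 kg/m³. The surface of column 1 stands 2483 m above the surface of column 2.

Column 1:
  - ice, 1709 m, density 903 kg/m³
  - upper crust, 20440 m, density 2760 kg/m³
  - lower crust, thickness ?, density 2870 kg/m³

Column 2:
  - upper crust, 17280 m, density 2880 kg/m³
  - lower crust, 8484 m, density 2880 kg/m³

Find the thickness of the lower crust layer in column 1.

9240 m

Take the compensation level at the base of the deeper column (depth z_c below the surface of column 1) and equate Σ ρ_i t_i down to z_c; mantle fills any gap and the z_c terms cancel.
Column 1: 1709×903 + 20440×2760 + x×2870 + (z_c − 22149 − x)×3270
Column 2: 2483×0 + 17280×2880 + 8484×2880 + (z_c − 2483 − 25764)×3270
The z_c×3270 term appears on both sides and cancels. Collect the known terms of each column as K = Σ(ρt)_known − 3270 × (depth of known layers): K_1 = 57957627 − 3270×22149 = −14469603; K_2 = 74200320 − 3270×(2483 + 25764) = −18167370.
Balance: K_1 − x×(3270 − 2870) = K_2, so x = (K_1 − K_2)/(3270 − 2870) = 3697770/400 = 9240 m.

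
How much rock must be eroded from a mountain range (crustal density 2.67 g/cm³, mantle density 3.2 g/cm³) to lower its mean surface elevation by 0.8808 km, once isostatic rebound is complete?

Net drop Δ = e − u = e − e ρ_c/ρ_m = e (ρ_m − ρ_c)/ρ_m.
e = Δ ρ_m/(ρ_m − ρ_c) = 0.8808 km × 3.2/0.53 = 5.32 km.

5.32 km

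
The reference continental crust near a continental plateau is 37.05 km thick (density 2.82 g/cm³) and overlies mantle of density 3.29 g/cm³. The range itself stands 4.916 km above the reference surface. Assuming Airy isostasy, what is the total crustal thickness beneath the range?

71.5 km

Root depth r = h ρ_c / (ρ_m − ρ_c) = 4.916 km × 2.82 / 0.47 = 29.5 km.
Total thickness = T + h + r = 37.05 km + 4.916 km + 29.5 km = 71.5 km.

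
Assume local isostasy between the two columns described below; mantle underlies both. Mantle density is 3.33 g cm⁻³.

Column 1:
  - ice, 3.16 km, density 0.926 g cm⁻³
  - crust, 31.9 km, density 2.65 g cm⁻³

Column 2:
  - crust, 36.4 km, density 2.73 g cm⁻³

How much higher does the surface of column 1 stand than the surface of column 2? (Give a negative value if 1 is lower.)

For any compensation level in the mantle, the mantle terms cancel and isostasy reduces to e = (Σt_1 − Σt_2) − (Σ(ρt)_1 − Σ(ρt)_2) / ρ_m.
Σt_1 = 35.06 km; Σt_2 = 36.4 km; Σ(ρt)_1 = 87.46116; Σ(ρt)_2 = 99.372 (in km·g cm⁻³).
e = (35.06 − 36.4) − (87.46116 − 99.372) / 3.33 = 2.24 km.

2.24 km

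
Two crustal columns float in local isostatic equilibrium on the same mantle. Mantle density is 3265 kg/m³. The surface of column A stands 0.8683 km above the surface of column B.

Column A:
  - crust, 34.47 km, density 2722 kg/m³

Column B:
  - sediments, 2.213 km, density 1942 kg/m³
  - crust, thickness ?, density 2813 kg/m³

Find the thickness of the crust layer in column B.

Take the compensation level at the base of the deeper column (depth z_c below the surface of column A) and equate Σ ρ_i t_i down to z_c; mantle fills any gap and the z_c terms cancel.
Column A: 34.47×2722 + (z_c − 34.47)×3265
Column B: 0.8683×0 + 2.213×1942 + x×2813 + (z_c − 0.8683 − 2.213 − x)×3265
The z_c×3265 term appears on both sides and cancels. Collect the known terms of each column as K = Σ(ρt)_known − 3265 × (depth of known layers): K_A = 93827.34 − 3265×34.47 = −18717.21; K_B = 4297.646 − 3265×(0.8683 + 2.213) = −5762.7985.
Balance: K_A = K_B − x×(3265 − 2813), so x = (K_B − K_A)/(3265 − 2813) = 12954.4/452 = 28.7 km.

28.7 km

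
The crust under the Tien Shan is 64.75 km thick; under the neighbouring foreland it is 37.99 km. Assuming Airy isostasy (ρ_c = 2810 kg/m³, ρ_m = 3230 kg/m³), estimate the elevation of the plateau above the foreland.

Excess crust Δ = 64.75 km − 37.99 km = 26.76 km, split between elevation h and root r with h + r = Δ.
Airy balance ρ_c h = (ρ_m − ρ_c) r gives r = h ρ_c/(ρ_m − ρ_c), so h (1 + ρ_c/(ρ_m − ρ_c)) = Δ, i.e. h = Δ (ρ_m − ρ_c)/ρ_m.
h = 26.76 km × 420/3230 = 3.48 km.

3.48 km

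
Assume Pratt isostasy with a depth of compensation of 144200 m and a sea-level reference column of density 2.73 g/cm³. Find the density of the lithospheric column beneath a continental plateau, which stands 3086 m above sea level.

Pratt balance: ρ_ref D = ρ (D + h).
ρ = ρ_ref D/(D + h) = 2.73 × 144200 m/(144200 m + 3086 m) = 2.67 g/cm³.

2.67 g/cm³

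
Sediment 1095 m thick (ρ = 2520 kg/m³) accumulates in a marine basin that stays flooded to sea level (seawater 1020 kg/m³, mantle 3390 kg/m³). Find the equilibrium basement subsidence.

693 m

Submarine loading: the sediment displaces seawater, and the subsidence is in turn flooded, so s (ρ_m − ρ_w) = t (ρ_sed − ρ_w).
s = 1095 m × (2520 − 1020) / (3390 − 1020) = 693 m.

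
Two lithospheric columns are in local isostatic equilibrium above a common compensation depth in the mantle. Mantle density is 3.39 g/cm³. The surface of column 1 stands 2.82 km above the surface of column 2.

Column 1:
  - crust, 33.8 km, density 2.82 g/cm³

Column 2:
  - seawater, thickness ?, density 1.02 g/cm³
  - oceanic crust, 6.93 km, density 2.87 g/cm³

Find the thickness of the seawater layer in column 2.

Take the compensation level at the base of the deeper column (depth z_c below the surface of column 1) and equate Σ ρ_i t_i down to z_c; mantle fills any gap and the z_c terms cancel.
Column 1: 33.8×2.82 + (z_c − 33.8)×3.39
Column 2: 2.82×0 + x×1.02 + 6.93×2.87 + (z_c − 2.82 − 6.93 − x)×3.39
The z_c×3.39 term appears on both sides and cancels. Collect the known terms of each column as K = Σ(ρt)_known − 3.39 × (depth of known layers): K_1 = 95.316 − 3.39×33.8 = −19.266; K_2 = 19.8891 − 3.39×(2.82 + 6.93) = −13.1634.
Balance: K_1 = K_2 − x×(3.39 − 1.02), so x = (K_2 − K_1)/(3.39 − 1.02) = 6.1026/2.37 = 2.57 km.

2.57 km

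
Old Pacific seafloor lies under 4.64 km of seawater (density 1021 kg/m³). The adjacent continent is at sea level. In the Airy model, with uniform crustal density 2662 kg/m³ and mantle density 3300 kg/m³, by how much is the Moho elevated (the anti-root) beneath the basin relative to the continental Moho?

11.9 km

Isostatic balance requires: replacing crust with seawater at the top is compensated by replacing crust with mantle at the base: d (ρ_c − ρ_w) = a (ρ_m − ρ_c).
a = d (ρ_c − ρ_w)/(ρ_m − ρ_c) = 4.64 km × 1641/638 = 11.9 km.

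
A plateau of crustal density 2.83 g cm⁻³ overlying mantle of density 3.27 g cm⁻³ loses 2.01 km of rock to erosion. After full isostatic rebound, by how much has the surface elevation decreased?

Rebound u = e ρ_c/ρ_m = 2.01 km × 2.83/3.27 = 1.74 km.
Net surface drop = e − u = 2.01 km − 1.74 km = e (ρ_m − ρ_c)/ρ_m = 0.27 km.

0.27 km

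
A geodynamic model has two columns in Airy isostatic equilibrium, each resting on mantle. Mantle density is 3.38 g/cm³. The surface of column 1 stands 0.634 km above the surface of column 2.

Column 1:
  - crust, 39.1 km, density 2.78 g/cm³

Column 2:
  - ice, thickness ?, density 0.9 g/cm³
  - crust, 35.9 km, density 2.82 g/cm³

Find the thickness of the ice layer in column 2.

0.489 km

Take the compensation level at the base of the deeper column (depth z_c below the surface of column 1) and equate Σ ρ_i t_i down to z_c; mantle fills any gap and the z_c terms cancel.
Column 1: 39.1×2.78 + (z_c − 39.1)×3.38
Column 2: 0.634×0 + x×0.9 + 35.9×2.82 + (z_c − 0.634 − 35.9 − x)×3.38
The z_c×3.38 term appears on both sides and cancels. Collect the known terms of each column as K = Σ(ρt)_known − 3.38 × (depth of known layers): K_1 = 108.698 − 3.38×39.1 = −23.46; K_2 = 101.238 − 3.38×(0.634 + 35.9) = −22.24692.
Balance: K_1 = K_2 − x×(3.38 − 0.9), so x = (K_2 − K_1)/(3.38 − 0.9) = 1.21308/2.48 = 0.489 km.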